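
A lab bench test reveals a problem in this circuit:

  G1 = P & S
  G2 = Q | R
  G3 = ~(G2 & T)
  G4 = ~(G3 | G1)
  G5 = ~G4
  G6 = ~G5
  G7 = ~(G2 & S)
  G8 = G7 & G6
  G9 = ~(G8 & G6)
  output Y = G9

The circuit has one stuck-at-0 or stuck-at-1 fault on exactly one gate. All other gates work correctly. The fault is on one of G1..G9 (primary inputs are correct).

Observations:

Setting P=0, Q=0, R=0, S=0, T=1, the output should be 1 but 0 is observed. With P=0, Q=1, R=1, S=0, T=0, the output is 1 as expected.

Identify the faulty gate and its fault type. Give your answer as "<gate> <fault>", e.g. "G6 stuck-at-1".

Fault-free values for test 1 (P=0, Q=0, R=0, S=0, T=1): G1=0, G2=0, G3=1, G4=0, G5=1, G6=0, G7=1, G8=0, G9=1, giving Y=1. Observed 0.
Test 1: faults giving observed 0 are {G2 stuck-at-1, G3 stuck-at-0, G4 stuck-at-1, G5 stuck-at-0, G6 stuck-at-1, G9 stuck-at-0}.
Test 2 (P=0, Q=1, R=1, S=0, T=0): fault-free G1=0, G2=1, G3=1, G4=0, G5=1, G6=0, G7=1, G8=0, G9=1 → 1; observed 1. Eliminates G3 stuck-at-0, G4 stuck-at-1, G5 stuck-at-0, G6 stuck-at-1, G9 stuck-at-0.
Only G2 stuck-at-1 is consistent with every test.

G2 stuck-at-1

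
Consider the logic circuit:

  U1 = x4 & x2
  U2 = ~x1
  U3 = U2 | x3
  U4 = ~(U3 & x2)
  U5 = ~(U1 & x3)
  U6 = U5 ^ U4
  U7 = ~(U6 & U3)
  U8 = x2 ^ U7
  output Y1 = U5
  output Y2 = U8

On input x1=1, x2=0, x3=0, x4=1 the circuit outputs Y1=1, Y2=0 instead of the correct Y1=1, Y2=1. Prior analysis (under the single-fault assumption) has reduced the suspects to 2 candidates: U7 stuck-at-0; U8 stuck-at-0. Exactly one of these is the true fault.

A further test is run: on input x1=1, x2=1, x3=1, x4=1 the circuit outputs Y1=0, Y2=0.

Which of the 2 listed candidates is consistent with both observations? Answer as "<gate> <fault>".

Evaluate each candidate on input x1=1, x2=1, x3=1, x4=1:
  U7 stuck-at-0: U1=1, U2=0, U3=1, U4=0, U5=0, U6=0, U7=0 [stuck-at-0], U8=1 → Y1=0, Y2=1 — eliminated
  U8 stuck-at-0: U1=1, U2=0, U3=1, U4=0, U5=0, U6=0, U7=1, U8=0 [stuck-at-0] → Y1=0, Y2=0 — matches
Only U8 stuck-at-0 reproduces the observed Y1=0, Y2=0.

U8 stuck-at-0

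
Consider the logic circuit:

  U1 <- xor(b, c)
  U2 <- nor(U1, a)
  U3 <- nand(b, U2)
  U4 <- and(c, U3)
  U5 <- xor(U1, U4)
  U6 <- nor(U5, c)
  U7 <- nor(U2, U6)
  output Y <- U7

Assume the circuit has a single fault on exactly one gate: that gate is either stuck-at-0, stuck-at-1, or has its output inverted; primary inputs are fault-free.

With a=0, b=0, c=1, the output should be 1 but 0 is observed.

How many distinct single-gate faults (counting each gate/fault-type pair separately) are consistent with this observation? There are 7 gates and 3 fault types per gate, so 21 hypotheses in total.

Fault-free: U1=1, U2=0, U3=1, U4=1, U5=0, U6=0, U7=1 → 1. Observed 0.
  U1: stuck-at-0, inverted output ✓; others ✗
  U2: stuck-at-1, inverted output ✓; others ✗
  U3: none of the 3 fault types match ✗
  U4: none of the 3 fault types match ✗
  U5: none of the 3 fault types match ✗
  U6: stuck-at-1, inverted output ✓; others ✗
  U7: stuck-at-0, inverted output ✓; others ✗
Consistent faults: {U1 stuck-at-0, U1 inverted output, U2 stuck-at-1, U2 inverted output, U6 stuck-at-1, U6 inverted output, U7 stuck-at-0, U7 inverted output} — 8 in all.

8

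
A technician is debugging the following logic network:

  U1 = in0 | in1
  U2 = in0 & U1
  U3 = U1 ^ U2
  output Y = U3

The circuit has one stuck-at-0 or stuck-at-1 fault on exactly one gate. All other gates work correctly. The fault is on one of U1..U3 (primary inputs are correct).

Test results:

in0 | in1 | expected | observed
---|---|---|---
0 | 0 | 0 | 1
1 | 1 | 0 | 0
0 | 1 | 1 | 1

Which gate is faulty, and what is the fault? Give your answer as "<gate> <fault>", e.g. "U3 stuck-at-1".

U1 stuck-at-1

Fault-free values for test 1 (in0=0, in1=0): U1=0, U2=0, U3=0, giving Y=0. Observed 1.
Test 1: faults giving observed 1 are {U1 stuck-at-1, U2 stuck-at-1, U3 stuck-at-1}.
Test 2 (in0=1, in1=1): fault-free U1=1, U2=1, U3=0 → 0; observed 0. Eliminates U3 stuck-at-1.
Test 3 (in0=0, in1=1): fault-free U1=1, U2=0, U3=1 → 1; observed 1. Eliminates U2 stuck-at-1.
Only U1 stuck-at-1 is consistent with every test.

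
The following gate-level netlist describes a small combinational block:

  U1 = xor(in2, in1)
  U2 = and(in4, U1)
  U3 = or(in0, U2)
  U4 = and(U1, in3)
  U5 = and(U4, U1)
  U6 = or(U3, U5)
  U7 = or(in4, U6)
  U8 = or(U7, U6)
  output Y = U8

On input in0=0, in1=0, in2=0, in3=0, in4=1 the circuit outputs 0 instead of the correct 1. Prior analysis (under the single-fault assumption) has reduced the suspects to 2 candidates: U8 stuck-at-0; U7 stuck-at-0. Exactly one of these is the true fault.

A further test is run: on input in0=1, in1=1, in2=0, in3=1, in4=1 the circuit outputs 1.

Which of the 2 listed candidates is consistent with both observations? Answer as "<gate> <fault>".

Evaluate each candidate on input in0=1, in1=1, in2=0, in3=1, in4=1:
  U8 stuck-at-0: U1=1, U2=1, U3=1, U4=1, U5=1, U6=1, U7=1, U8=0 [stuck-at-0] → 0 — eliminated
  U7 stuck-at-0: U1=1, U2=1, U3=1, U4=1, U5=1, U6=1, U7=0 [stuck-at-0], U8=1 → 1 — matches
Only U7 stuck-at-0 reproduces the observed 1.

U7 stuck-at-0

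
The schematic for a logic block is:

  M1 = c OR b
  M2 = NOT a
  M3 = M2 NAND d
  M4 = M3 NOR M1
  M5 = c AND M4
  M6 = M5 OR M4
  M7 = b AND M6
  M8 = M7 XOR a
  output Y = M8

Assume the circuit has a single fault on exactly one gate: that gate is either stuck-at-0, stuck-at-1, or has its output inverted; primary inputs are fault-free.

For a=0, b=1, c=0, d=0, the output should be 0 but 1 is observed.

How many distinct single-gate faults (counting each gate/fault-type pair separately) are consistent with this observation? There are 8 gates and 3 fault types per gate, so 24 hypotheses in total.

10

Fault-free: M1=1, M2=1, M3=1, M4=0, M5=0, M6=0, M7=0, M8=0 → 0. Observed 1.
  M1: none of the 3 fault types match ✗
  M2: none of the 3 fault types match ✗
  M3: none of the 3 fault types match ✗
  M4: stuck-at-1, inverted output ✓; others ✗
  M5: stuck-at-1, inverted output ✓; others ✗
  M6: stuck-at-1, inverted output ✓; others ✗
  M7: stuck-at-1, inverted output ✓; others ✗
  M8: stuck-at-1, inverted output ✓; others ✗
Consistent faults: {M4 stuck-at-1, M4 inverted output, M5 stuck-at-1, M5 inverted output, M6 stuck-at-1, M6 inverted output, M7 stuck-at-1, M7 inverted output, M8 stuck-at-1, M8 inverted output} — 10 in all.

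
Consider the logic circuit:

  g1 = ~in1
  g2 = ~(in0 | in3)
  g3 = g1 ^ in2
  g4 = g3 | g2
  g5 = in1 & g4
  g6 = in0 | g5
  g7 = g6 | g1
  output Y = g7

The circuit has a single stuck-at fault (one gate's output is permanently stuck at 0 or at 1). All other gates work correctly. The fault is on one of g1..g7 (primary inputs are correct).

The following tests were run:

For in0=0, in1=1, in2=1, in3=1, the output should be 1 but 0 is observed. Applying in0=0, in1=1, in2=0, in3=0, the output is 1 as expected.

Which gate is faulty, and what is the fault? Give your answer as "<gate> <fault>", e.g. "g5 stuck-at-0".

Fault-free values for test 1 (in0=0, in1=1, in2=1, in3=1): g1=0, g2=0, g3=1, g4=1, g5=1, g6=1, g7=1, giving Y=1. Observed 0.
Test 1: faults giving observed 0 are {g3 stuck-at-0, g4 stuck-at-0, g5 stuck-at-0, g6 stuck-at-0, g7 stuck-at-0}.
Test 2 (in0=0, in1=1, in2=0, in3=0): fault-free g1=0, g2=1, g3=0, g4=1, g5=1, g6=1, g7=1 → 1; observed 1. Eliminates g4 stuck-at-0, g5 stuck-at-0, g6 stuck-at-0, g7 stuck-at-0.
Only g3 stuck-at-0 is consistent with every test.

g3 stuck-at-0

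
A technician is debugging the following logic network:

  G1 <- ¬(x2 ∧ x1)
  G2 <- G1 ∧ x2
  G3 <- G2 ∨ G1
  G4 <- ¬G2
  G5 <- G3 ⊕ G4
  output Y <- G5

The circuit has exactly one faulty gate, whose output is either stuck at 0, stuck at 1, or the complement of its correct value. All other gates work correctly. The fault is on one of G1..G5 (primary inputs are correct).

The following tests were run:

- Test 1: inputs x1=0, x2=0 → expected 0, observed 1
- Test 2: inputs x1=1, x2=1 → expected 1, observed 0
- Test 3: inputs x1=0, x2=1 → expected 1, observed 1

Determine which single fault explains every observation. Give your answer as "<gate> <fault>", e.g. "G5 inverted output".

Fault-free values for test 1 (x1=0, x2=0): G1=1, G2=0, G3=1, G4=1, G5=0, giving Y=0. Observed 1.
Test 1: faults giving observed 1 are {G1 stuck-at-0, G1 inverted output, G2 stuck-at-1, G2 inverted output, G3 stuck-at-0, G3 inverted output, G4 stuck-at-0, G4 inverted output, G5 stuck-at-1, G5 inverted output}.
Test 2 (x1=1, x2=1): fault-free G1=0, G2=0, G3=0, G4=1, G5=1 → 1; observed 0. Eliminates G1 stuck-at-0, G1 inverted output, G2 stuck-at-1, G2 inverted output, G3 stuck-at-0, G5 stuck-at-1.
Test 3 (x1=0, x2=1): fault-free G1=1, G2=1, G3=1, G4=0, G5=1 → 1; observed 1. Eliminates G3 inverted output, G4 inverted output, G5 inverted output.
Only G4 stuck-at-0 is consistent with every test.

G4 stuck-at-0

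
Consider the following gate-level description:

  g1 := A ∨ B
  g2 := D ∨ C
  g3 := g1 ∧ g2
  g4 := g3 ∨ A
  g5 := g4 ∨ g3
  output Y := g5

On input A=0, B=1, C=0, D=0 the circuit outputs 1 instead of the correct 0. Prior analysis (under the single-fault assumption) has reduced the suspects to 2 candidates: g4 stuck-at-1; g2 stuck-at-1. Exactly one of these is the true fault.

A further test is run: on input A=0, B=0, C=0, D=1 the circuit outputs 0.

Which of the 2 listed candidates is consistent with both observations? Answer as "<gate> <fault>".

Evaluate each candidate on input A=0, B=0, C=0, D=1:
  g4 stuck-at-1: g1=0, g2=1, g3=0, g4=1 [stuck-at-1], g5=1 → 1 — eliminated
  g2 stuck-at-1: g1=0, g2=1 [stuck-at-1], g3=0, g4=0, g5=0 → 0 — matches
Only g2 stuck-at-1 reproduces the observed 0.

g2 stuck-at-1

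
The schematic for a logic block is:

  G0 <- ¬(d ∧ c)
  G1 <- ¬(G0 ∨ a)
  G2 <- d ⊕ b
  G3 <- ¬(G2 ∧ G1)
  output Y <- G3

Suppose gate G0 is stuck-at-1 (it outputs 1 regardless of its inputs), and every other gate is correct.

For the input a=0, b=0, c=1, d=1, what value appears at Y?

1

Propagate with G0 forced: G0=1 [stuck-at-1], G1=0, G2=1, G3=1.
So Y = 1. (Without the fault it would be 0.)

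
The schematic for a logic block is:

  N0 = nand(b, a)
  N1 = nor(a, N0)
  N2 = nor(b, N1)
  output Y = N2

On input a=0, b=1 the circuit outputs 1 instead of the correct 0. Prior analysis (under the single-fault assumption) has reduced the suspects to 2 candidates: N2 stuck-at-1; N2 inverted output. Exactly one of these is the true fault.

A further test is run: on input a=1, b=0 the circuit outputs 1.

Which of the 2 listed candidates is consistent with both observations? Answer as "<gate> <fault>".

Evaluate each candidate on input a=1, b=0:
  N2 stuck-at-1: N0=1, N1=0, N2=1 [stuck-at-1] → 1 — matches
  N2 inverted output: N0=1, N1=0, N2=0 [inverted output] → 0 — eliminated
Only N2 stuck-at-1 reproduces the observed 1.

N2 stuck-at-1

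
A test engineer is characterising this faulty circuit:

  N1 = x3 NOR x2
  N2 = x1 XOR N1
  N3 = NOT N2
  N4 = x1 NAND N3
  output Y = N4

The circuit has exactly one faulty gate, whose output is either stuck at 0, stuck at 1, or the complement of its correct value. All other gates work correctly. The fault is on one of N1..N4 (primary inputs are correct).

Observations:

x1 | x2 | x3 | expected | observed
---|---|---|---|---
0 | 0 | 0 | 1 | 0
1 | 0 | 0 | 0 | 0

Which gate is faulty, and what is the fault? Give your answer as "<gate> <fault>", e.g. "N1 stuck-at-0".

Fault-free values for test 1 (x1=0, x2=0, x3=0): N1=1, N2=1, N3=0, N4=1, giving Y=1. Observed 0.
Test 1: faults giving observed 0 are {N4 stuck-at-0, N4 inverted output}.
Test 2 (x1=1, x2=0, x3=0): fault-free N1=1, N2=0, N3=1, N4=0 → 0; observed 0. Eliminates N4 inverted output.
Only N4 stuck-at-0 is consistent with every test.

N4 stuck-at-0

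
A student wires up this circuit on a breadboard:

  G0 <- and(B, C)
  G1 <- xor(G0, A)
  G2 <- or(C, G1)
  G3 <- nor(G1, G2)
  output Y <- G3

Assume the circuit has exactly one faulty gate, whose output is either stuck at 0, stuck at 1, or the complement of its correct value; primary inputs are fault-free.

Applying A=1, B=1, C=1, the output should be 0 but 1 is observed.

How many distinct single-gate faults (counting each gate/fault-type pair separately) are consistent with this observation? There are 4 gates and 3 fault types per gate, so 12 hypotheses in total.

4

Fault-free: G0=1, G1=0, G2=1, G3=0 → 0. Observed 1.
  G0 stuck-at-0: output 0 ✗
  G0 stuck-at-1: output 0 ✗
  G0 inverted output: output 0 ✗
  G1 stuck-at-0: output 0 ✗
  G1 stuck-at-1: output 0 ✗
  G1 inverted output: output 0 ✗
  G2 stuck-at-0: output 1 ✓
  G2 stuck-at-1: output 0 ✗
  G2 inverted output: output 1 ✓
  G3 stuck-at-0: output 0 ✗
  G3 stuck-at-1: output 1 ✓
  G3 inverted output: output 1 ✓
Consistent faults: {G2 stuck-at-0, G2 inverted output, G3 stuck-at-1, G3 inverted output} — 4 in all.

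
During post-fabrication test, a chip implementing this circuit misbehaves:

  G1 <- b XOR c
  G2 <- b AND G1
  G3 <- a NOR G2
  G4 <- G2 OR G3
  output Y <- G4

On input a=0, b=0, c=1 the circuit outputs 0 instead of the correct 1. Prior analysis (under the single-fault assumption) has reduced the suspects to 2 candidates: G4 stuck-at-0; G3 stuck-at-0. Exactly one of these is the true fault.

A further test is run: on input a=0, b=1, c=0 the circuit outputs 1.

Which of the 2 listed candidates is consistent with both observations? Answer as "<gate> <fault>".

G3 stuck-at-0

Evaluate each candidate on input a=0, b=1, c=0:
  G4 stuck-at-0: G1=1, G2=1, G3=0, G4=0 [stuck-at-0] → 0 — eliminated
  G3 stuck-at-0: G1=1, G2=1, G3=0 [stuck-at-0], G4=1 → 1 — matches
Only G3 stuck-at-0 reproduces the observed 1.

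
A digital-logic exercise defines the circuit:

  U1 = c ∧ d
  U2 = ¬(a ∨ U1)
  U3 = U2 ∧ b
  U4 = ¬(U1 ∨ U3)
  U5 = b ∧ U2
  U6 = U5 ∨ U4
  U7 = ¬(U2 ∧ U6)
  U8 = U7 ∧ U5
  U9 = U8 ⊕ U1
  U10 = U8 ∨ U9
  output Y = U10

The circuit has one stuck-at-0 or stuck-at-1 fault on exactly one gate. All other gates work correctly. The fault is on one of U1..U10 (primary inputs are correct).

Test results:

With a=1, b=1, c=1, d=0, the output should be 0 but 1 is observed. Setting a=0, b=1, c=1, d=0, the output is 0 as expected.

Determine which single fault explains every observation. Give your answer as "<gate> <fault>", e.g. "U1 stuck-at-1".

Fault-free values for test 1 (a=1, b=1, c=1, d=0): U1=0, U2=0, U3=0, U4=1, U5=0, U6=1, U7=1, U8=0, U9=0, U10=0, giving Y=0. Observed 1.
Test 1: faults giving observed 1 are {U1 stuck-at-1, U5 stuck-at-1, U8 stuck-at-1, U9 stuck-at-1, U10 stuck-at-1}.
Test 2 (a=0, b=1, c=1, d=0): fault-free U1=0, U2=1, U3=1, U4=0, U5=1, U6=1, U7=0, U8=0, U9=0, U10=0 → 0; observed 0. Eliminates U1 stuck-at-1, U8 stuck-at-1, U9 stuck-at-1, U10 stuck-at-1.
Only U5 stuck-at-1 is consistent with every test.

U5 stuck-at-1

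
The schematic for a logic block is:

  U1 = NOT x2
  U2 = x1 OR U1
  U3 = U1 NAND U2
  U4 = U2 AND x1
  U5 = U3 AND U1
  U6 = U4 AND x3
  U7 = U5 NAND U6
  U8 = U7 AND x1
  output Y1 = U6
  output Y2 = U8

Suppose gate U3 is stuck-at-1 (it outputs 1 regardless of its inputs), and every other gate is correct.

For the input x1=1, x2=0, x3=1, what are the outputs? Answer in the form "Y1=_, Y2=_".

Propagate with U3 forced: U1=1, U2=1, U3=1 [stuck-at-1], U4=1, U5=1, U6=1, U7=0, U8=0.
So the outputs are Y1=1, Y2=0. (Without the fault they would be Y1=1, Y2=1.)

Y1=1, Y2=0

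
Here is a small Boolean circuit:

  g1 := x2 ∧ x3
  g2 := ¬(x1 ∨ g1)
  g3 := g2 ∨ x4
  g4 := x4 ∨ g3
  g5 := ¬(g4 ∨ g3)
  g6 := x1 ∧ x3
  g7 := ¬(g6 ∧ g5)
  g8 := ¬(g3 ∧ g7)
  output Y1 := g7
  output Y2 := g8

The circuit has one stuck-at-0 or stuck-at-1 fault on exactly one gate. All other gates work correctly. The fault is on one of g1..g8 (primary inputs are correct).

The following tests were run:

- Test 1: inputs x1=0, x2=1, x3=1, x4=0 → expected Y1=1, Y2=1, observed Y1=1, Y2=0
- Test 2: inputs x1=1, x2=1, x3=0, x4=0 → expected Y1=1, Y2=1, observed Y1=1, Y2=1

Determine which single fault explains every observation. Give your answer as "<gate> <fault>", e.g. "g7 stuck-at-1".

Fault-free values for test 1 (x1=0, x2=1, x3=1, x4=0): g1=1, g2=0, g3=0, g4=0, g5=1, g6=0, g7=1, g8=1, giving Y1=1, Y2=1. Observed Y1=1, Y2=0.
Test 1: faults giving observed Y1=1, Y2=0 are {g1 stuck-at-0, g2 stuck-at-1, g3 stuck-at-1, g8 stuck-at-0}.
Test 2 (x1=1, x2=1, x3=0, x4=0): fault-free g1=0, g2=0, g3=0, g4=0, g5=1, g6=0, g7=1, g8=1 → Y1=1, Y2=1; observed Y1=1, Y2=1. Eliminates g2 stuck-at-1, g3 stuck-at-1, g8 stuck-at-0.
Only g1 stuck-at-0 is consistent with every test.

g1 stuck-at-0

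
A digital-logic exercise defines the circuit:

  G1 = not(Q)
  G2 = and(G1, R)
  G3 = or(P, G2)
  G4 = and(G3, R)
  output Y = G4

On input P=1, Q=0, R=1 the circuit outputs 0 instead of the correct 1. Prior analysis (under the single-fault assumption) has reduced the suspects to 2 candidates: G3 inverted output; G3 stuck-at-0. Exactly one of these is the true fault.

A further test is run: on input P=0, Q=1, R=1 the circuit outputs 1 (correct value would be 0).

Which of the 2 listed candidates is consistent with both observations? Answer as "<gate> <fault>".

G3 inverted output

Evaluate each candidate on input P=0, Q=1, R=1:
  G3 inverted output: G1=0, G2=0, G3=1 [inverted output], G4=1 → 1 — matches
  G3 stuck-at-0: G1=0, G2=0, G3=0 [stuck-at-0], G4=0 → 0 — eliminated
Only G3 inverted output reproduces the observed 1.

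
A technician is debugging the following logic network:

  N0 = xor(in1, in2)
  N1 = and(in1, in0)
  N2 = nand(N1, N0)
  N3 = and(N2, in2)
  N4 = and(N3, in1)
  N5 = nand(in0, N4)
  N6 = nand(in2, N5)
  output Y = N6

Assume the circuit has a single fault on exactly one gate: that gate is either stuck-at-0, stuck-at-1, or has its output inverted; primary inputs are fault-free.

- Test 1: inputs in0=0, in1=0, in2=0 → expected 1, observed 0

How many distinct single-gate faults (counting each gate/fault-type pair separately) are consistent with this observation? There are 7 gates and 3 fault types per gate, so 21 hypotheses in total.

Fault-free: N0=0, N1=0, N2=1, N3=0, N4=0, N5=1, N6=1 → 1. Observed 0.
  N0: none of the 3 fault types match ✗
  N1: none of the 3 fault types match ✗
  N2: none of the 3 fault types match ✗
  N3: none of the 3 fault types match ✗
  N4: none of the 3 fault types match ✗
  N5: none of the 3 fault types match ✗
  N6: stuck-at-0, inverted output ✓; others ✗
Consistent faults: {N6 stuck-at-0, N6 inverted output} — 2 in all.

2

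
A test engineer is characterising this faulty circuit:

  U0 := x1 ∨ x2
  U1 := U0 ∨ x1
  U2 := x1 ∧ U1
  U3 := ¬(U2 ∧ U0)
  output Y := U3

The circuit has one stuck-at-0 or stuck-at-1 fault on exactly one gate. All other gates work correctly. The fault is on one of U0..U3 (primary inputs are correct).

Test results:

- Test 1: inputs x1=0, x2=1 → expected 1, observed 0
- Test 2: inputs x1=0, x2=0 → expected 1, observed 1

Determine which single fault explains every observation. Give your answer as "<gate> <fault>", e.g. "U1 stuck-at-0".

Fault-free values for test 1 (x1=0, x2=1): U0=1, U1=1, U2=0, U3=1, giving Y=1. Observed 0.
Test 1: faults giving observed 0 are {U2 stuck-at-1, U3 stuck-at-0}.
Test 2 (x1=0, x2=0): fault-free U0=0, U1=0, U2=0, U3=1 → 1; observed 1. Eliminates U3 stuck-at-0.
Only U2 stuck-at-1 is consistent with every test.

U2 stuck-at-1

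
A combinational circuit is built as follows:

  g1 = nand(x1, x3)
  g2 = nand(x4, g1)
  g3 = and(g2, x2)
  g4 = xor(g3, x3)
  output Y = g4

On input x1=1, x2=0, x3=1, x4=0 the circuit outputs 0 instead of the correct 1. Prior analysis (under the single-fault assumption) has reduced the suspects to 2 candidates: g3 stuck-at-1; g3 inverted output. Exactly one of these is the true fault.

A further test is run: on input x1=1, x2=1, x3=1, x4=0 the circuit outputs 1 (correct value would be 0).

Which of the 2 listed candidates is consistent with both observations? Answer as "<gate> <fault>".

g3 inverted output

Evaluate each candidate on input x1=1, x2=1, x3=1, x4=0:
  g3 stuck-at-1: g1=0, g2=1, g3=1 [stuck-at-1], g4=0 → 0 — eliminated
  g3 inverted output: g1=0, g2=1, g3=0 [inverted output], g4=1 → 1 — matches
Only g3 inverted output reproduces the observed 1.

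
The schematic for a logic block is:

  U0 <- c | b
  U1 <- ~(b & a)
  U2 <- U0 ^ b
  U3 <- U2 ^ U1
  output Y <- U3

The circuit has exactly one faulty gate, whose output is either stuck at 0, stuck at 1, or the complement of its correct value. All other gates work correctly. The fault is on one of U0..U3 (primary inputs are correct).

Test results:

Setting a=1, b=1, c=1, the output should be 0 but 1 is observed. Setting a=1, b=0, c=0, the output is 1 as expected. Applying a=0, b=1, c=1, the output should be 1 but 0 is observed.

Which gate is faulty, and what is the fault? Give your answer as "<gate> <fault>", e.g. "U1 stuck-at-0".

U0 stuck-at-0

Fault-free values for test 1 (a=1, b=1, c=1): U0=1, U1=0, U2=0, U3=0, giving Y=0. Observed 1.
Test 1: faults giving observed 1 are {U0 stuck-at-0, U0 inverted output, U1 stuck-at-1, U1 inverted output, U2 stuck-at-1, U2 inverted output, U3 stuck-at-1, U3 inverted output}.
Test 2 (a=1, b=0, c=0): fault-free U0=0, U1=1, U2=0, U3=1 → 1; observed 1. Eliminates U0 inverted output, U1 inverted output, U2 stuck-at-1, U2 inverted output, U3 inverted output.
Test 3 (a=0, b=1, c=1): fault-free U0=1, U1=1, U2=0, U3=1 → 1; observed 0. Eliminates U1 stuck-at-1, U3 stuck-at-1.
Only U0 stuck-at-0 is consistent with every test.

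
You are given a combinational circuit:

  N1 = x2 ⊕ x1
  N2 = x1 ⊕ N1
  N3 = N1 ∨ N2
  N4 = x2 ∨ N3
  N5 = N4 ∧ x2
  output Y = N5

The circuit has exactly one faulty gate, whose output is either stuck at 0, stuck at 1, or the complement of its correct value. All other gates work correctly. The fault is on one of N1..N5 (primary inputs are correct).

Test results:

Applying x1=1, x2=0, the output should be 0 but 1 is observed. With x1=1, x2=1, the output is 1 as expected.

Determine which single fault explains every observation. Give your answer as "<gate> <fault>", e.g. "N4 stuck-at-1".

Fault-free values for test 1 (x1=1, x2=0): N1=1, N2=0, N3=1, N4=1, N5=0, giving Y=0. Observed 1.
Test 1: faults giving observed 1 are {N5 stuck-at-1, N5 inverted output}.
Test 2 (x1=1, x2=1): fault-free N1=0, N2=1, N3=1, N4=1, N5=1 → 1; observed 1. Eliminates N5 inverted output.
Only N5 stuck-at-1 is consistent with every test.

N5 stuck-at-1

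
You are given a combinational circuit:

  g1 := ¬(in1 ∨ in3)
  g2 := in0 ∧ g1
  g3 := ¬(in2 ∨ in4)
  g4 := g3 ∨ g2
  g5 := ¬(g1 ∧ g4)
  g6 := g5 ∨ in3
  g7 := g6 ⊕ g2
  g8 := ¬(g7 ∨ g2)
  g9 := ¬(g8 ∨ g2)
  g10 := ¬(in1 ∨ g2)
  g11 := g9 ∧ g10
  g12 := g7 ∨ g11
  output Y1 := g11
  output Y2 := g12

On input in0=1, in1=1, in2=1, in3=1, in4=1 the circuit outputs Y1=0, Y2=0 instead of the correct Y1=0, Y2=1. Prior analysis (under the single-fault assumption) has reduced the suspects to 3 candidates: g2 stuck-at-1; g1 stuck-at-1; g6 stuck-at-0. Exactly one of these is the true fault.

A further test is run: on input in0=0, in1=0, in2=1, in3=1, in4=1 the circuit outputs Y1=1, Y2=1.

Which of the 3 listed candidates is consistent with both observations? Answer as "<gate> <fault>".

g1 stuck-at-1

Evaluate each candidate on input in0=0, in1=0, in2=1, in3=1, in4=1:
  g2 stuck-at-1: g1=0, g2=1 [stuck-at-1], g3=0, g4=1, g5=1, g6=1, g7=0, g8=0, g9=0, g10=0, g11=0, g12=0 → Y1=0, Y2=0 — eliminated
  g1 stuck-at-1: g1=1 [stuck-at-1], g2=0, g3=0, g4=0, g5=1, g6=1, g7=1, g8=0, g9=1, g10=1, g11=1, g12=1 → Y1=1, Y2=1 — matches
  g6 stuck-at-0: g1=0, g2=0, g3=0, g4=0, g5=1, g6=0 [stuck-at-0], g7=0, g8=1, g9=0, g10=1, g11=0, g12=0 → Y1=0, Y2=0 — eliminated
Only g1 stuck-at-1 reproduces the observed Y1=1, Y2=1.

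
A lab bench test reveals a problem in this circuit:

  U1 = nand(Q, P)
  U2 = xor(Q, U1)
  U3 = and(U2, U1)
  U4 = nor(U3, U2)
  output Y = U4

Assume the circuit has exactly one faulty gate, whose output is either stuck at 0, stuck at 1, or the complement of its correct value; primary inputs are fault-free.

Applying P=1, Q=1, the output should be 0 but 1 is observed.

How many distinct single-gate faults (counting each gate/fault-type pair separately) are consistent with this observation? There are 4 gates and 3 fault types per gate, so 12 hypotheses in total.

6

Fault-free: U1=0, U2=1, U3=0, U4=0 → 0. Observed 1.
  U1 stuck-at-0: output 0 ✗
  U1 stuck-at-1: output 1 ✓
  U1 inverted output: output 1 ✓
  U2 stuck-at-0: output 1 ✓
  U2 stuck-at-1: output 0 ✗
  U2 inverted output: output 1 ✓
  U3 stuck-at-0: output 0 ✗
  U3 stuck-at-1: output 0 ✗
  U3 inverted output: output 0 ✗
  U4 stuck-at-0: output 0 ✗
  U4 stuck-at-1: output 1 ✓
  U4 inverted output: output 1 ✓
Consistent faults: {U1 stuck-at-1, U1 inverted output, U2 stuck-at-0, U2 inverted output, U4 stuck-at-1, U4 inverted output} — 6 in all.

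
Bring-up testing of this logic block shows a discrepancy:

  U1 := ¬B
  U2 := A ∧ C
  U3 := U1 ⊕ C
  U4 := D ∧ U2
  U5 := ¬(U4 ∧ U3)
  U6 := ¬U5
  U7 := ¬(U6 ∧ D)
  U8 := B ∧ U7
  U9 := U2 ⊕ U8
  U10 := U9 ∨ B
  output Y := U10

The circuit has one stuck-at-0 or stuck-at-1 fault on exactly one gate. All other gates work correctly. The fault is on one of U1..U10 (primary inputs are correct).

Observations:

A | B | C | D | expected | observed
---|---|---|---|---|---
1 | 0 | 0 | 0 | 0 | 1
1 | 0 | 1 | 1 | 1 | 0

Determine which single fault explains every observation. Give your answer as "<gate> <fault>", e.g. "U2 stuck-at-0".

U8 stuck-at-1

Fault-free values for test 1 (A=1, B=0, C=0, D=0): U1=1, U2=0, U3=1, U4=0, U5=1, U6=0, U7=1, U8=0, U9=0, U10=0, giving Y=0. Observed 1.
Test 1: faults giving observed 1 are {U2 stuck-at-1, U8 stuck-at-1, U9 stuck-at-1, U10 stuck-at-1}.
Test 2 (A=1, B=0, C=1, D=1): fault-free U1=1, U2=1, U3=0, U4=1, U5=1, U6=0, U7=1, U8=0, U9=1, U10=1 → 1; observed 0. Eliminates U2 stuck-at-1, U9 stuck-at-1, U10 stuck-at-1.
Only U8 stuck-at-1 is consistent with every test.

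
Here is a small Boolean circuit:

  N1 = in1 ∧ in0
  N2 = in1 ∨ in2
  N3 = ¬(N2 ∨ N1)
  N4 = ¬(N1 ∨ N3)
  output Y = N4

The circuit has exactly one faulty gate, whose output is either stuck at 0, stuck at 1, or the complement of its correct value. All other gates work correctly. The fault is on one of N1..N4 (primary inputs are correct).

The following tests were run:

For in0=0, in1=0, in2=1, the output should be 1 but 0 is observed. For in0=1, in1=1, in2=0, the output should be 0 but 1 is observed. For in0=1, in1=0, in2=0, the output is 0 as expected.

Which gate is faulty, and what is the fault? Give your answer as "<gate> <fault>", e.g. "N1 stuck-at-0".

Fault-free values for test 1 (in0=0, in1=0, in2=1): N1=0, N2=1, N3=0, N4=1, giving Y=1. Observed 0.
Test 1: faults giving observed 0 are {N1 stuck-at-1, N1 inverted output, N2 stuck-at-0, N2 inverted output, N3 stuck-at-1, N3 inverted output, N4 stuck-at-0, N4 inverted output}.
Test 2 (in0=1, in1=1, in2=0): fault-free N1=1, N2=1, N3=0, N4=0 → 0; observed 1. Eliminates N1 stuck-at-1, N2 stuck-at-0, N2 inverted output, N3 stuck-at-1, N3 inverted output, N4 stuck-at-0.
Test 3 (in0=1, in1=0, in2=0): fault-free N1=0, N2=0, N3=1, N4=0 → 0; observed 0. Eliminates N4 inverted output.
Only N1 inverted output is consistent with every test.

N1 inverted output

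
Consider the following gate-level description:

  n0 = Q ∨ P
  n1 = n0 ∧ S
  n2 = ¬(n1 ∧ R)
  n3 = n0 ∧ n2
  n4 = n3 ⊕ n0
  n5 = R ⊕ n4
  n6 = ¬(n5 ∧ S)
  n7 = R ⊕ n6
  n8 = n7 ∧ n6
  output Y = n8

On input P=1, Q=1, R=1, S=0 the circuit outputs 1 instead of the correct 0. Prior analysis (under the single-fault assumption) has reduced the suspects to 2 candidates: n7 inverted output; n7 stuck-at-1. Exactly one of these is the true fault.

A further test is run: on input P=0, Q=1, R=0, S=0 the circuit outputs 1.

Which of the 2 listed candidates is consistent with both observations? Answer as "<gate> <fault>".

n7 stuck-at-1

Evaluate each candidate on input P=0, Q=1, R=0, S=0:
  n7 inverted output: n0=1, n1=0, n2=1, n3=1, n4=0, n5=0, n6=1, n7=0 [inverted output], n8=0 → 0 — eliminated
  n7 stuck-at-1: n0=1, n1=0, n2=1, n3=1, n4=0, n5=0, n6=1, n7=1 [stuck-at-1], n8=1 → 1 — matches
Only n7 stuck-at-1 reproduces the observed 1.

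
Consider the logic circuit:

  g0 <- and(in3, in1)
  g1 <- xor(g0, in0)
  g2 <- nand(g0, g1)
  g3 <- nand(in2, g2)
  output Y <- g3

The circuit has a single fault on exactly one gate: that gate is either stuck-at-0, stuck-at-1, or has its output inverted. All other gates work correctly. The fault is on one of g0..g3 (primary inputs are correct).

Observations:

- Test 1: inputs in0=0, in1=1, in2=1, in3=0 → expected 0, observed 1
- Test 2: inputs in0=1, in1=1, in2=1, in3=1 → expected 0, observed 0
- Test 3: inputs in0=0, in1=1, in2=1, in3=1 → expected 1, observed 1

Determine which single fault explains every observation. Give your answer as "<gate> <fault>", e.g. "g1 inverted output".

g0 stuck-at-1

Fault-free values for test 1 (in0=0, in1=1, in2=1, in3=0): g0=0, g1=0, g2=1, g3=0, giving Y=0. Observed 1.
Test 1: faults giving observed 1 are {g0 stuck-at-1, g0 inverted output, g2 stuck-at-0, g2 inverted output, g3 stuck-at-1, g3 inverted output}.
Test 2 (in0=1, in1=1, in2=1, in3=1): fault-free g0=1, g1=0, g2=1, g3=0 → 0; observed 0. Eliminates g2 stuck-at-0, g2 inverted output, g3 stuck-at-1, g3 inverted output.
Test 3 (in0=0, in1=1, in2=1, in3=1): fault-free g0=1, g1=1, g2=0, g3=1 → 1; observed 1. Eliminates g0 inverted output.
Only g0 stuck-at-1 is consistent with every test.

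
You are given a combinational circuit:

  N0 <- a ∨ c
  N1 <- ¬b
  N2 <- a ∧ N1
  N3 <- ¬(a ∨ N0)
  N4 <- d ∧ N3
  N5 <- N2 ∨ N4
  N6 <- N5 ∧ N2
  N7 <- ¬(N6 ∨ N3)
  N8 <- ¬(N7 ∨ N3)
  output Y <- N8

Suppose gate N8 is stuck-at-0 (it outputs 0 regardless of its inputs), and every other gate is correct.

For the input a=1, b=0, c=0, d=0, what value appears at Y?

0

Propagate with N8 forced: N0=1, N1=1, N2=1, N3=0, N4=0, N5=1, N6=1, N7=0, N8=0 [stuck-at-0].
So Y = 0. (Without the fault it would be 1.)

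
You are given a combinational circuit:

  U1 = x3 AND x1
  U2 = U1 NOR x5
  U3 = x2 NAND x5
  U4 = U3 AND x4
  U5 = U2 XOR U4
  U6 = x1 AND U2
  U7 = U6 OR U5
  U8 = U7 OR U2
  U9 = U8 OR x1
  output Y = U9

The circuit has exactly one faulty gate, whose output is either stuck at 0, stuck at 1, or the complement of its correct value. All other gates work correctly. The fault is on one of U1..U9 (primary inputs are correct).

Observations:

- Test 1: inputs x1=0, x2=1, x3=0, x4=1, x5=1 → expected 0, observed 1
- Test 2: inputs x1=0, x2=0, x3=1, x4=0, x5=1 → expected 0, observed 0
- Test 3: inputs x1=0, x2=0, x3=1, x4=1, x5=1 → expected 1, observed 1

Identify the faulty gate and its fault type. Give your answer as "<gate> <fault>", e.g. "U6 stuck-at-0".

U3 stuck-at-1

Fault-free values for test 1 (x1=0, x2=1, x3=0, x4=1, x5=1): U1=0, U2=0, U3=0, U4=0, U5=0, U6=0, U7=0, U8=0, U9=0, giving Y=0. Observed 1.
Test 1: faults giving observed 1 are {U2 stuck-at-1, U2 inverted output, U3 stuck-at-1, U3 inverted output, U4 stuck-at-1, U4 inverted output, U5 stuck-at-1, U5 inverted output, U6 stuck-at-1, U6 inverted output, U7 stuck-at-1, U7 inverted output, U8 stuck-at-1, U8 inverted output, U9 stuck-at-1, U9 inverted output}.
Test 2 (x1=0, x2=0, x3=1, x4=0, x5=1): fault-free U1=0, U2=0, U3=1, U4=0, U5=0, U6=0, U7=0, U8=0, U9=0 → 0; observed 0. Eliminates U2 stuck-at-1, U2 inverted output, U4 stuck-at-1, U4 inverted output, U5 stuck-at-1, U5 inverted output, U6 stuck-at-1, U6 inverted output, U7 stuck-at-1, U7 inverted output, U8 stuck-at-1, U8 inverted output, U9 stuck-at-1, U9 inverted output.
Test 3 (x1=0, x2=0, x3=1, x4=1, x5=1): fault-free U1=0, U2=0, U3=1, U4=1, U5=1, U6=0, U7=1, U8=1, U9=1 → 1; observed 1. Eliminates U3 inverted output.
Only U3 stuck-at-1 is consistent with every test.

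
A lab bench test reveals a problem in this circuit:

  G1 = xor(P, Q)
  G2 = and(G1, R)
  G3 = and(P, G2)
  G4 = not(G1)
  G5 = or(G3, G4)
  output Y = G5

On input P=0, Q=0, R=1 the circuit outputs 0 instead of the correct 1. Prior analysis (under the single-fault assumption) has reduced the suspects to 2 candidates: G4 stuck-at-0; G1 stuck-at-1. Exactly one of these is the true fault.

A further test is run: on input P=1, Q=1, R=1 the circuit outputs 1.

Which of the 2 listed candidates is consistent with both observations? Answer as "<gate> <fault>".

Evaluate each candidate on input P=1, Q=1, R=1:
  G4 stuck-at-0: G1=0, G2=0, G3=0, G4=0 [stuck-at-0], G5=0 → 0 — eliminated
  G1 stuck-at-1: G1=1 [stuck-at-1], G2=1, G3=1, G4=0, G5=1 → 1 — matches
Only G1 stuck-at-1 reproduces the observed 1.

G1 stuck-at-1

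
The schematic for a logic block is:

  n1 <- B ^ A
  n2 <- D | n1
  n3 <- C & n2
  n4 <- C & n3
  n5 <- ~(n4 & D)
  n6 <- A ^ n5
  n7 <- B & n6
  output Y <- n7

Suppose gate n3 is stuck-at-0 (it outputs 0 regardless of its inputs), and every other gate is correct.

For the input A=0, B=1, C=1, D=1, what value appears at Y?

Propagate with n3 forced: n1=1, n2=1, n3=0 [stuck-at-0], n4=0, n5=1, n6=1, n7=1.
So Y = 1. (Without the fault it would be 0.)

1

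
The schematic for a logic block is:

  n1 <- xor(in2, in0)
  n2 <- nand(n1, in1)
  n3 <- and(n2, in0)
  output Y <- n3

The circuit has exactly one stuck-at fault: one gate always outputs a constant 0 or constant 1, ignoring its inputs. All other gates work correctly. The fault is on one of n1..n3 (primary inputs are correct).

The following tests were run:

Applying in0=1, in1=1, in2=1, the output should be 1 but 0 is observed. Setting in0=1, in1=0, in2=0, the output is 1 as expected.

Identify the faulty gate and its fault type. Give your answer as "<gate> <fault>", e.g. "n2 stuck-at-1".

Fault-free values for test 1 (in0=1, in1=1, in2=1): n1=0, n2=1, n3=1, giving Y=1. Observed 0.
Test 1: faults giving observed 0 are {n1 stuck-at-1, n2 stuck-at-0, n3 stuck-at-0}.
Test 2 (in0=1, in1=0, in2=0): fault-free n1=1, n2=1, n3=1 → 1; observed 1. Eliminates n2 stuck-at-0, n3 stuck-at-0.
Only n1 stuck-at-1 is consistent with every test.

n1 stuck-at-1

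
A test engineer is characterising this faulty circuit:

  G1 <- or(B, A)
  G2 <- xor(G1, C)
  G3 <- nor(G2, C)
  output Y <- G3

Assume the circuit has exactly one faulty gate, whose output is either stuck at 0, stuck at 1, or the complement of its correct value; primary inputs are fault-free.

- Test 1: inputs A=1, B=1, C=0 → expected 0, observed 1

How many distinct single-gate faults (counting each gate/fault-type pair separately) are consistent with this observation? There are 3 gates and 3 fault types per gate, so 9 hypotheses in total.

Fault-free: G1=1, G2=1, G3=0 → 0. Observed 1.
  G1 stuck-at-0: output 1 ✓
  G1 stuck-at-1: output 0 ✗
  G1 inverted output: output 1 ✓
  G2 stuck-at-0: output 1 ✓
  G2 stuck-at-1: output 0 ✗
  G2 inverted output: output 1 ✓
  G3 stuck-at-0: output 0 ✗
  G3 stuck-at-1: output 1 ✓
  G3 inverted output: output 1 ✓
Consistent faults: {G1 stuck-at-0, G1 inverted output, G2 stuck-at-0, G2 inverted output, G3 stuck-at-1, G3 inverted output} — 6 in all.

6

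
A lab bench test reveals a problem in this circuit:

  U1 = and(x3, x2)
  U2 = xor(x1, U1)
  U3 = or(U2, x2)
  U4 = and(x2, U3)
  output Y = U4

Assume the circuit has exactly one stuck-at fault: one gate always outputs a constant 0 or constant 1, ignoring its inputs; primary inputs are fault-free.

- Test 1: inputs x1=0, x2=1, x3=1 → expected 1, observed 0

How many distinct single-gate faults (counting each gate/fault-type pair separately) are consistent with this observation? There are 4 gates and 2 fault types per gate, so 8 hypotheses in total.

Fault-free: U1=1, U2=1, U3=1, U4=1 → 1. Observed 0.
  U1 stuck-at-0: output 1 ✗
  U1 stuck-at-1: output 1 ✗
  U2 stuck-at-0: output 1 ✗
  U2 stuck-at-1: output 1 ✗
  U3 stuck-at-0: output 0 ✓
  U3 stuck-at-1: output 1 ✗
  U4 stuck-at-0: output 0 ✓
  U4 stuck-at-1: output 1 ✗
Consistent faults: {U3 stuck-at-0, U4 stuck-at-0} — 2 in all.

2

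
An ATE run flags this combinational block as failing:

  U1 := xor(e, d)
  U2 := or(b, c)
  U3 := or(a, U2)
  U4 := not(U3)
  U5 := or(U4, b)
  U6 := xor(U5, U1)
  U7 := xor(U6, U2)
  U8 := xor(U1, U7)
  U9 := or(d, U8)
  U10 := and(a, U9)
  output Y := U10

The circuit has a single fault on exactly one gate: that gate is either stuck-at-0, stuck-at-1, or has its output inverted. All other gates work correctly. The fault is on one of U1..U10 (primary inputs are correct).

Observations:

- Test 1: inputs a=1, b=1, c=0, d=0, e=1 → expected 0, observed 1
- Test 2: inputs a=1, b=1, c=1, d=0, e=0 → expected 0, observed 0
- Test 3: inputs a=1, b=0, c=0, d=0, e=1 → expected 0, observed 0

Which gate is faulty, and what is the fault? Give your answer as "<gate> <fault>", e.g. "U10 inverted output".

Fault-free values for test 1 (a=1, b=1, c=0, d=0, e=1): U1=1, U2=1, U3=1, U4=0, U5=1, U6=0, U7=1, U8=0, U9=0, U10=0, giving Y=0. Observed 1.
Test 1: faults giving observed 1 are {U2 stuck-at-0, U2 inverted output, U5 stuck-at-0, U5 inverted output, U6 stuck-at-1, U6 inverted output, U7 stuck-at-0, U7 inverted output, U8 stuck-at-1, U8 inverted output, U9 stuck-at-1, U9 inverted output, U10 stuck-at-1, U10 inverted output}.
Test 2 (a=1, b=1, c=1, d=0, e=0): fault-free U1=0, U2=1, U3=1, U4=0, U5=1, U6=1, U7=0, U8=0, U9=0, U10=0 → 0; observed 0. Eliminates U2 stuck-at-0, U2 inverted output, U5 stuck-at-0, U5 inverted output, U6 inverted output, U7 inverted output, U8 stuck-at-1, U8 inverted output, U9 stuck-at-1, U9 inverted output, U10 stuck-at-1, U10 inverted output.
Test 3 (a=1, b=0, c=0, d=0, e=1): fault-free U1=1, U2=0, U3=1, U4=0, U5=0, U6=1, U7=1, U8=0, U9=0, U10=0 → 0; observed 0. Eliminates U7 stuck-at-0.
Only U6 stuck-at-1 is consistent with every test.

U6 stuck-at-1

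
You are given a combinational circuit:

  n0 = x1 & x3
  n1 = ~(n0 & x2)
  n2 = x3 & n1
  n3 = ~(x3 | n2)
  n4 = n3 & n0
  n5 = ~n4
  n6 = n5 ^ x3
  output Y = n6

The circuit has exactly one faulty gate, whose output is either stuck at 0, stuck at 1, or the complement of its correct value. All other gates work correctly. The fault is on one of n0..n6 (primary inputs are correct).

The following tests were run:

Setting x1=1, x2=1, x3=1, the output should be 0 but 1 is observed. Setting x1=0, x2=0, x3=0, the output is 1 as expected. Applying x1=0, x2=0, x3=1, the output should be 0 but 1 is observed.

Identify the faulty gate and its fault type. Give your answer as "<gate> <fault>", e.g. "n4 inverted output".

n6 stuck-at-1

Fault-free values for test 1 (x1=1, x2=1, x3=1): n0=1, n1=0, n2=0, n3=0, n4=0, n5=1, n6=0, giving Y=0. Observed 1.
Test 1: faults giving observed 1 are {n3 stuck-at-1, n3 inverted output, n4 stuck-at-1, n4 inverted output, n5 stuck-at-0, n5 inverted output, n6 stuck-at-1, n6 inverted output}.
Test 2 (x1=0, x2=0, x3=0): fault-free n0=0, n1=1, n2=0, n3=1, n4=0, n5=1, n6=1 → 1; observed 1. Eliminates n4 stuck-at-1, n4 inverted output, n5 stuck-at-0, n5 inverted output, n6 inverted output.
Test 3 (x1=0, x2=0, x3=1): fault-free n0=0, n1=1, n2=1, n3=0, n4=0, n5=1, n6=0 → 0; observed 1. Eliminates n3 stuck-at-1, n3 inverted output.
Only n6 stuck-at-1 is consistent with every test.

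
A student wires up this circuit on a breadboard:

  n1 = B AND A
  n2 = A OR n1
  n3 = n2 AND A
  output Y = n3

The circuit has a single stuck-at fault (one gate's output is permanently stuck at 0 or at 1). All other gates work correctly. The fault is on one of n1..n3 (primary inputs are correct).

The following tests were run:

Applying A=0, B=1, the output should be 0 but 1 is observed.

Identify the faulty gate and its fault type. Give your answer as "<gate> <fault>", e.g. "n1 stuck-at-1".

Fault-free values for test 1 (A=0, B=1): n1=0, n2=0, n3=0, giving Y=0. Observed 1.
Test 1: faults giving observed 1 are {n3 stuck-at-1}.
Only n3 stuck-at-1 is consistent with every test.

n3 stuck-at-1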